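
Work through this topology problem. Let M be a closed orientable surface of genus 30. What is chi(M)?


For a closed orientable surface of genus g: chi = 2 - 2g.
Here g = 30.
chi = 2 - 2*30 = 2 - 60 = -58

-58


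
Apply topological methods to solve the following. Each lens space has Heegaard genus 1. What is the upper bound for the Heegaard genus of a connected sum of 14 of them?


Heegaard genus satisfies g(A#B) <= g(A) + g(B).
Each lens space has g = 1.
Upper bound: 14 * 1 = 14

14


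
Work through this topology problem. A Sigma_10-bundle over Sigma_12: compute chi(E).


For a fiber bundle F -> E -> B (with CW structure): chi(E) = chi(B) * chi(F).
chi(Sigma_12) = -22, chi(Sigma_10) = -18.
chi(E) = (-22) * (-18) = 396

396


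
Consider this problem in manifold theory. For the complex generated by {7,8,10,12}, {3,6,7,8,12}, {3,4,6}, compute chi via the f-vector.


Enumerate all faces; f-vector: f_0=7, f_1=15, f_2=14, f_3=6, f_4=1.
chi = sum (-1)^k f_k = 1

1


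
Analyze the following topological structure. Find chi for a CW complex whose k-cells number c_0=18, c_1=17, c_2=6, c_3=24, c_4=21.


chi = sum_k (-1)^k c_k.
= (-1)^0*18 + (-1)^1*17 + (-1)^2*6 + (-1)^3*24 + (-1)^4*21
= (18) + (-17) + (6) + (-24) + (21)
= 4

4


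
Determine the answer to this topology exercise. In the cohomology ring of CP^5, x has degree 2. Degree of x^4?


|x| = 2 in H^*(CP^n).
|x^4| = 4 * |x| = 4 * 2 = 8

8


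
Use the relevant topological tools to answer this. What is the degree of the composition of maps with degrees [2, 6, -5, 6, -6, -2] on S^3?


Degree is multiplicative: deg(composition) = product of degrees.
= (2) * (6) * (-5) * (6) * (-6) * (-2) = -4320

-4320


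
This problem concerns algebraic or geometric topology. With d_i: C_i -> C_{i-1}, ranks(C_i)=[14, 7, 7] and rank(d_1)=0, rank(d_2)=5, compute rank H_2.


rank H_k = rank(ker d_k) - rank(im d_{k+1}).
rank(ker d_2) = rank(C_2) - rank(d_2) = 7 - 5 = 2.
rank(im d_{2+1}) = 0.
rank H_2 = 2 - 0 = 2

2


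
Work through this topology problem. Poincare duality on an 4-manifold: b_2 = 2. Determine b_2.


Poincare duality for closed orientable n-manifolds: b_k = b_{n-k}.
Here n = 4, so b_2 = b_2 = 2

2


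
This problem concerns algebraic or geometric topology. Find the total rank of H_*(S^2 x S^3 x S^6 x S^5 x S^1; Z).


Total Betti number is multiplicative under products.
Each S^d (d>=1) has total Betti number 2.
There are 5 sphere factors.
Total = 2^5 = 32

32


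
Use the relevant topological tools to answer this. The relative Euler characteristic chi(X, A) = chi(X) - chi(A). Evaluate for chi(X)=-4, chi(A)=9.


Relative Euler characteristic: chi(X, A) = chi(X) - chi(A).
= -4 - (9) = -13

-13


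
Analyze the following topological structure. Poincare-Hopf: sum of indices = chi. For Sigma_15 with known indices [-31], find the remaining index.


Poincare-Hopf: sum of indices = chi(M).
chi(Sigma_15) = 2 - 2*15 = -28.
Sum of known indices = -31.
x = chi - (sum known) = -28 - (-31) = 3

3


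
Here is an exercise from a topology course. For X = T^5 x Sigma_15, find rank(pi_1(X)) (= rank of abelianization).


pi_1(A x B) = pi_1(A) x pi_1(B); rank of abelianization = b_1.
b_1(T^5) = 5, b_1(Sigma_15) = 2*15 = 30.
b_1(product) = 5 + 30 = 35

35


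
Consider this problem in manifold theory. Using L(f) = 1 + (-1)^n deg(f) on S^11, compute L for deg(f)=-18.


On S^11: L(f) = tr(f_0*) + (-1)^11 tr(f_11*) = 1 + (-1)^11 * deg(f).
L(f) = 1 + (-1)^11 * -18 = 1 + 18 = 19

19


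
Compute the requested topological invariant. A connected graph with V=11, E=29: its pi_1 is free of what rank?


For a connected graph: rank(pi_1) = b_1 = E - V + 1 = 1 - chi.
chi = V - E = 11 - 29 = -18.
rank = 1 - (-18) = 29 - 11 + 1 = 19

19


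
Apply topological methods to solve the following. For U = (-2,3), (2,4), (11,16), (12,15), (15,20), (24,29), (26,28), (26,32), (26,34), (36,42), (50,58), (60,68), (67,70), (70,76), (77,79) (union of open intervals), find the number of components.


Sort and merge overlapping open intervals.
Merged: (-2,4), (11,20), (24,34), (36,42), (50,58), (60,70), (70,76), (77,79).
Number of components = 8

8


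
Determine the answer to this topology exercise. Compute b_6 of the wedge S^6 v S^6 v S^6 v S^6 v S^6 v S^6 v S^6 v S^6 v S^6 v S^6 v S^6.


For a wedge of spheres, H_k (k>0) is free on one generator per sphere of dimension k.
Spheres of dimension 6: count = 11.
b_6 = 11

11


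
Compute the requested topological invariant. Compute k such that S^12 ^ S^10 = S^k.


S^m ^ S^n = S^{m+n}.
k = 12 + 10 = 22

22


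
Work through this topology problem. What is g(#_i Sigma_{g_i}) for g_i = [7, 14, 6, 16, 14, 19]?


Genus is additive under connected sum of orientable surfaces.
g = 7 + 14 + 6 + 16 + 14 + 19 = 76

76


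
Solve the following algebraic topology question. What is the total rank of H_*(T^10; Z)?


b_k(T^10) = C(10,k), so the sum over k is sum_k C(10,k) = 2^10.
Total = 2^10 = 1024

1024


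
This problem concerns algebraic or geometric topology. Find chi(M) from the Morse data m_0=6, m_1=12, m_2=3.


Morse theory: chi(M) = sum_k (-1)^k m_k where m_k = #(index-k critical points).
= (6) + (-12) + (3) = -3

-3


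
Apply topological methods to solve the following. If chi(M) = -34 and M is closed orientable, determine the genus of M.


chi = 2 - 2g for closed orientable surfaces.
-34 = 2 - 2g
2g = 2 - (-34) = 36
g = 18

18


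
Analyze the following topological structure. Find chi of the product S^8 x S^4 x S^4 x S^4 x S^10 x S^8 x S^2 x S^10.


chi is multiplicative: chi(X x Y) = chi(X) chi(Y).
Each even-dim sphere has chi = 2. There are 8 factors.
chi = 2^8 = 256

256


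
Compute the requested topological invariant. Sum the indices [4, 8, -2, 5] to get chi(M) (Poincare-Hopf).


Poincare-Hopf: chi(M) = sum of indices of zeros.
chi = (4) + (8) + (-2) + (5) = 15

15


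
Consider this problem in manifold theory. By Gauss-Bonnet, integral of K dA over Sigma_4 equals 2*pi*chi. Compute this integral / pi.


Gauss-Bonnet: integral K dA = 2*pi*chi(M).
chi(Sigma_4) = 2 - 2*4 = -6.
(integral K dA)/pi = 2*chi = 2*(-6) = -12

-12


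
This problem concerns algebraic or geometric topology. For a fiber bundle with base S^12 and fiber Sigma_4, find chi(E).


chi(S^12) = 2 (n even), chi(Sigma_4) = 2 - 2*4 = -6.
chi(E) = 2 * (-6) = -12

-12


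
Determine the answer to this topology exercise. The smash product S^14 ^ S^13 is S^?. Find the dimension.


S^m ^ S^n = S^{m+n}.
k = 14 + 13 = 27

27


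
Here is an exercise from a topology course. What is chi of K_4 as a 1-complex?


K_4: V = 4, E = C(4,2) = 6.
chi = V - E = 4 - 6 = -2

-2


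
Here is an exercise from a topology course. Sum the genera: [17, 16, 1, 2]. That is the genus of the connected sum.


Genus is additive under connected sum of orientable surfaces.
g = 17 + 16 + 1 + 2 = 36

36


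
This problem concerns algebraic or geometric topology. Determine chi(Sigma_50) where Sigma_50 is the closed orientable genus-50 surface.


For a closed orientable surface of genus g: chi = 2 - 2g.
Here g = 50.
chi = 2 - 2*50 = 2 - 100 = -98

-98


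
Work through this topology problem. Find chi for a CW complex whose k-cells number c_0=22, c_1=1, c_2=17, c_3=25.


chi = sum_k (-1)^k c_k.
= (-1)^0*22 + (-1)^1*1 + (-1)^2*17 + (-1)^3*25
= (22) + (-1) + (17) + (-25)
= 13

13


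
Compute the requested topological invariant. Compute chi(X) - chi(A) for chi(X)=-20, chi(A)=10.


Relative Euler characteristic: chi(X, A) = chi(X) - chi(A).
= -20 - (10) = -30

-30


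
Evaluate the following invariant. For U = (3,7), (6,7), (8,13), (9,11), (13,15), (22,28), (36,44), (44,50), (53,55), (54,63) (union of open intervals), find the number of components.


Sort and merge overlapping open intervals.
Merged: (3,7), (8,13), (13,15), (22,28), (36,44), (44,50), (53,63).
Number of components = 7

7


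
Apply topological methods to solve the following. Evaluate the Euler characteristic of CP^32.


CP^32 has one cell in each even dimension 0, 2, ..., 2*32 (32+1 cells total).
All cells are even-dimensional, so chi = number of cells.
chi = 32 + 1 = 33

33


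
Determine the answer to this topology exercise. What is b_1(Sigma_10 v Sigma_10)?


For a wedge: H_1(A v B) = H_1(A) + H_1(B).
b_1(Sigma_10) = 20, b_1(Sigma_10) = 20.
b_1 = 20 + 20 = 40

40


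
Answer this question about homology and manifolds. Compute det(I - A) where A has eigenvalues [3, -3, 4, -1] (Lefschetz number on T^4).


For a torus self-map: L(f) = det(I - A) where A acts on H_1.
L(f) = (1-3) * (1--3) * (1-4) * (1--1) = -2 * 4 * -3 * 2 = 48

48


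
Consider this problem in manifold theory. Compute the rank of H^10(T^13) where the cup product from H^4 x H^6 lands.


Cup product: H^p x H^q -> H^{p+q}; here p+q = 4+6 = 10.
rank H^k(T^n) = C(n,k).
C(13,10) = 286

286


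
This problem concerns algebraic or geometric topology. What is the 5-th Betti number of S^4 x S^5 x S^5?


Each S^d has Poincare polynomial 1 + t^d.
The product S^4 x S^5 x S^5 has Poincare polynomial prod(1+t^d_i).
Expanding: b_0=1, b_4=1, b_5=2, b_9=2, b_10=1, b_14=1.
b_5 = 2

2


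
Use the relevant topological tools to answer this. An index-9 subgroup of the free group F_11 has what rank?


Nielsen-Schreier: an index-n subgroup of F_r is free of rank 1 + n(r-1).
Equivalently: chi(cover) = n*chi(base); chi(vee_r S^1) = 1 - 11 = -10.
chi(E) = 9*(-10) = -90; rank = 1 - chi(E) = 1 - (-90) = 91.
rank = 1 + 9*(11-1) = 1 + 90 = 91

91


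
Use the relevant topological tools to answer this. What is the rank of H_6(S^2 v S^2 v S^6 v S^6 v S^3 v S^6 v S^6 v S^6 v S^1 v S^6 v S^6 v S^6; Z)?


For a wedge of spheres, H_k (k>0) is free on one generator per sphere of dimension k.
Spheres of dimension 6: count = 8.
b_6 = 8

8


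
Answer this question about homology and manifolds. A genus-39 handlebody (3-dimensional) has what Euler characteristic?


A genus-g handlebody deformation retracts to a wedge of g circles.
chi(vee_g S^1) = 1 - g.
chi(H_39) = 1 - 39 = -38

-38


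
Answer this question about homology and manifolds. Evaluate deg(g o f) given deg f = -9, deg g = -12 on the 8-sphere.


Degree is multiplicative under composition: deg(g o f) = deg(g) * deg(f).
= -12 * -9 = 108

108


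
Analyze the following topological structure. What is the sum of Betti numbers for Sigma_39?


For Sigma_39: b_0 = 1, b_1 = 2g = 78, b_2 = 1.
Total = 1 + 78 + 1 = 80

80


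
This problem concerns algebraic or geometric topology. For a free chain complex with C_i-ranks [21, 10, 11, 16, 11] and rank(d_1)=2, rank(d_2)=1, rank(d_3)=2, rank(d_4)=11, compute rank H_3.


rank H_k = rank(ker d_k) - rank(im d_{k+1}).
rank(ker d_3) = rank(C_3) - rank(d_3) = 16 - 2 = 14.
rank(im d_{3+1}) = 11.
rank H_3 = 14 - 11 = 3

3


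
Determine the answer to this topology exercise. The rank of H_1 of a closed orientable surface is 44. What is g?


For a closed orientable surface: b_1 = 2g.
44 = 2g
g = 44 / 2 = 22

22


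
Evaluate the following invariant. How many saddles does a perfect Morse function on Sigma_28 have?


A perfect Morse function has m_k = b_k.
For Sigma_28: b_0=1, b_1=2g=56, b_2=1.
Saddles m_1 = 2g = 56

56


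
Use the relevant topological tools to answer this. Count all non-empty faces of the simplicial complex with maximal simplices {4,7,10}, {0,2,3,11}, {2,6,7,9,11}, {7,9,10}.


Each maximal simplex on m vertices has 2^m - 1 nonempty faces.
Take the union (dedupe shared faces).
Total distinct faces = 51

51


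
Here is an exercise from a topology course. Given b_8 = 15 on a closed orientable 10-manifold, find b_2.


Poincare duality for closed orientable n-manifolds: b_k = b_{n-k}.
Here n = 10, so b_2 = b_8 = 15

15


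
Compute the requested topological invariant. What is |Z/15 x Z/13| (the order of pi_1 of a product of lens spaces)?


pi_1(X x Y) = pi_1(X) x pi_1(Y).
pi_1(L(15,1)) = Z/15, pi_1(L(13,1)) = Z/13.
|Z/15 x Z/13| = 15 * 13 = 195

195


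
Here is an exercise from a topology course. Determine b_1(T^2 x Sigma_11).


pi_1(A x B) = pi_1(A) x pi_1(B); rank of abelianization = b_1.
b_1(T^2) = 2, b_1(Sigma_11) = 2*11 = 22.
b_1(product) = 2 + 22 = 24

24


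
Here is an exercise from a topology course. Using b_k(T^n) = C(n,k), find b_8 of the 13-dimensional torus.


By the Kunneth formula, b_k(T^n) = C(n,k).
b_8(T^13) = C(13,8).
C(13,8) = 13!/(8!*5!) = 1287

1287


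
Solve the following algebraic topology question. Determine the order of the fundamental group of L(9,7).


pi_1(L(p,q)) = Z/pZ for any q coprime to p.
|pi_1(L(9,7))| = 9

9


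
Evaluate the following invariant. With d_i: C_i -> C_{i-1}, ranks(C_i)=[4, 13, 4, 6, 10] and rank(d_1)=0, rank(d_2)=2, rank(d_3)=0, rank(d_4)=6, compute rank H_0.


rank H_k = rank(ker d_k) - rank(im d_{k+1}).
rank(ker d_0) = rank(C_0) - rank(d_0) = 4 - 0 = 4.
rank(im d_{0+1}) = 0.
rank H_0 = 4 - 0 = 4

4


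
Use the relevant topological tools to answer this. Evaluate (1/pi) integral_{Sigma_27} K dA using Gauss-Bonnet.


Gauss-Bonnet: integral K dA = 2*pi*chi(M).
chi(Sigma_27) = 2 - 2*27 = -52.
(integral K dA)/pi = 2*chi = 2*(-52) = -104

-104


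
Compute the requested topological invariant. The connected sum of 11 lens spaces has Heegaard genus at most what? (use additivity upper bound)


Heegaard genus satisfies g(A#B) <= g(A) + g(B).
Each lens space has g = 1.
Upper bound: 11 * 1 = 11

11


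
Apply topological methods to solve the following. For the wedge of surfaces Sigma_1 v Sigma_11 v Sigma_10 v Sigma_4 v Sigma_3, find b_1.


For a wedge X v Y: reduced H_k(X v Y) = H_k(X) + H_k(Y).
Each Sigma_g contributes b_1 = 2g.
b_1 = 2 + 22 + 20 + 8 + 6 = 58

58


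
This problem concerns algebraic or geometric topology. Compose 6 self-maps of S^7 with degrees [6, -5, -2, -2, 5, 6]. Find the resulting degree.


Degree is multiplicative: deg(composition) = product of degrees.
= (6) * (-5) * (-2) * (-2) * (5) * (6) = -3600

-3600


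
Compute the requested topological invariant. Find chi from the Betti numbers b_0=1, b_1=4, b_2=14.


chi = sum_k (-1)^k b_k.
= (1) + (-4) + (14)
= 11

11


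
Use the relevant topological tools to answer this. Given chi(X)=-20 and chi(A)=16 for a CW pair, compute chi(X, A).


Relative Euler characteristic: chi(X, A) = chi(X) - chi(A).
= -20 - (16) = -36

-36


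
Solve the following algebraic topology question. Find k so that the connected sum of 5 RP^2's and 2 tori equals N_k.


Since a >= 1, the sum is non-orientable; each T^2 can be replaced by RP^2 # RP^2 (since T^2#RP^2 = 3RP^2).
Total crosscaps k = 5 + 2*2 = 9.
Check via chi: chi = 5*1 + 2*0 - (5+2-1)*2 = -7 = 2 - k = -7. Consistent.

9


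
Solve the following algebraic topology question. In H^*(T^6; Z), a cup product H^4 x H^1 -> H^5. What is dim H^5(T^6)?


Cup product: H^p x H^q -> H^{p+q}; here p+q = 4+1 = 5.
rank H^k(T^n) = C(n,k).
C(6,5) = 6

6


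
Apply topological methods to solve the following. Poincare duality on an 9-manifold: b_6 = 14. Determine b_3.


Poincare duality for closed orientable n-manifolds: b_k = b_{n-k}.
Here n = 9, so b_3 = b_6 = 14

14


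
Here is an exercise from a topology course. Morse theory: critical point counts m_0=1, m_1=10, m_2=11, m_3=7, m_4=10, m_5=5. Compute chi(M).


Morse theory: chi(M) = sum_k (-1)^k m_k where m_k = #(index-k critical points).
= (1) + (-10) + (11) + (-7) + (10) + (-5) = 0

0


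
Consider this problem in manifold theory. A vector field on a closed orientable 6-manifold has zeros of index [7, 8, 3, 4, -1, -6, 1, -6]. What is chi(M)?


Poincare-Hopf: chi(M) = sum of indices of zeros.
chi = (7) + (8) + (3) + (4) + (-1) + (-6) + (1) + (-6) = 10

10


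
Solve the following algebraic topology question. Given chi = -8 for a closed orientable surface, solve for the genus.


chi = 2 - 2g for closed orientable surfaces.
-8 = 2 - 2g
2g = 2 - (-8) = 10
g = 5

5


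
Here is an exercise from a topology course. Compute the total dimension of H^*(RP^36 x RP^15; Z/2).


dim H^*(RP^n; Z/2) = n+1 (one Z/2 in each degree 0..n).
Total Betti number is multiplicative.
Total = (36+1) * (15+1) = 37 * 16 = 592

592


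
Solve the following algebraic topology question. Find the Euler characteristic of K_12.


K_12: V = 12, E = C(12,2) = 66.
chi = V - E = 12 - 66 = -54

-54


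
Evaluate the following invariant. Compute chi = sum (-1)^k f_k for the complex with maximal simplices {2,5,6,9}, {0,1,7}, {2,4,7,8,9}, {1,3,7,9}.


Enumerate all faces; f-vector: f_0=10, f_1=22, f_2=19, f_3=7, f_4=1.
chi = sum (-1)^k f_k = 1

1


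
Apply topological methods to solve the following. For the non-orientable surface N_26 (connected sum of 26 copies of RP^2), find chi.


For a non-orientable closed surface with k crosscaps: chi = 2 - k.
Here k = 26.
chi = 2 - 26 = -24

-24


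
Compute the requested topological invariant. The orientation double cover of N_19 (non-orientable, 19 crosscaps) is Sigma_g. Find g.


chi(N_19) = 2 - 19 = -17.
Double cover: chi(Sigma_g) = 2 * chi(N_19) = 2*(-17) = -34.
2 - 2g = -34, so g = (2 - (-34))/2 = 36/2 = 18

18


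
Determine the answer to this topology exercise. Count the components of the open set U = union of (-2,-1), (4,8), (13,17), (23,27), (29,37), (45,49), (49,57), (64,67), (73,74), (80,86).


Sort and merge overlapping open intervals.
Merged: (-2,-1), (4,8), (13,17), (23,27), (29,37), (45,49), (49,57), (64,67), (73,74), (80,86).
Number of components = 10

10


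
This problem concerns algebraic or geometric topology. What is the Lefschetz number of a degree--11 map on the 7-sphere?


On S^7: L(f) = tr(f_0*) + (-1)^7 tr(f_7*) = 1 + (-1)^7 * deg(f).
L(f) = 1 + (-1)^7 * -11 = 1 + 11 = 12

12


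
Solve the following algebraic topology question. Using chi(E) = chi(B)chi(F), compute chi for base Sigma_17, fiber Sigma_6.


For a fiber bundle F -> E -> B (with CW structure): chi(E) = chi(B) * chi(F).
chi(Sigma_17) = -32, chi(Sigma_6) = -10.
chi(E) = (-32) * (-10) = 320

320


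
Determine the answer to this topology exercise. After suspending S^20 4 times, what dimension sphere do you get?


Each suspension raises dimension by 1: Sigma S^n = S^{n+1}.
Sigma^4 S^20 = S^{20+4} = S^24

24


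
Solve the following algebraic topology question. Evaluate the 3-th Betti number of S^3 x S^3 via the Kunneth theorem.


Each S^d has Poincare polynomial 1 + t^d.
The product S^3 x S^3 has Poincare polynomial prod(1+t^d_i).
Expanding: b_0=1, b_3=2, b_6=1.
b_3 = 2

2


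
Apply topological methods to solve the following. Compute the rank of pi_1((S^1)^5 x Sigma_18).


pi_1(A x B) = pi_1(A) x pi_1(B); rank of abelianization = b_1.
b_1(T^5) = 5, b_1(Sigma_18) = 2*18 = 36.
b_1(product) = 5 + 36 = 41

41


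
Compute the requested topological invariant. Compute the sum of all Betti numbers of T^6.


b_k(T^6) = C(6,k), so the sum over k is sum_k C(6,k) = 2^6.
Total = 2^6 = 64

64


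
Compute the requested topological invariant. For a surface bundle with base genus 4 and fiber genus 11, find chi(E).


For a fiber bundle F -> E -> B (with CW structure): chi(E) = chi(B) * chi(F).
chi(Sigma_4) = -6, chi(Sigma_11) = -20.
chi(E) = (-6) * (-20) = 120

120


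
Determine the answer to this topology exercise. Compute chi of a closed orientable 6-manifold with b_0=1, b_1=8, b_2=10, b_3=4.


By Poincare duality b_k = b_{6-k}, so full Betti numbers: b_0=1, b_1=8, b_2=10, b_3=4, b_4=10, b_5=8, b_6=1.
chi = sum (-1)^k b_k = 2

2


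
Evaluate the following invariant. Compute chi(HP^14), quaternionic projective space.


HP^14 has one cell in each dimension 0, 4, ..., 4*14 (14+1 cells, all even-dim).
chi = 14 + 1 = 15

15


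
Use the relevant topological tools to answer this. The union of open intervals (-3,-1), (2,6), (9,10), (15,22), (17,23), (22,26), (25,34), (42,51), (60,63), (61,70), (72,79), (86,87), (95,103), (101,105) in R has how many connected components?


Sort and merge overlapping open intervals.
Merged: (-3,-1), (2,6), (9,10), (15,34), (42,51), (60,70), (72,79), (86,87), (95,105).
Number of components = 9

9


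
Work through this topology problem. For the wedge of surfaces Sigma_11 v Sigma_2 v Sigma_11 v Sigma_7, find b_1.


For a wedge X v Y: reduced H_k(X v Y) = H_k(X) + H_k(Y).
Each Sigma_g contributes b_1 = 2g.
b_1 = 22 + 4 + 22 + 14 = 62

62


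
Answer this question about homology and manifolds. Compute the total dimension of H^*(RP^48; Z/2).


H^k(RP^48; Z/2) = Z/2 for each 0 <= k <= 48.
Total dimension = 48 + 1 = 49

49


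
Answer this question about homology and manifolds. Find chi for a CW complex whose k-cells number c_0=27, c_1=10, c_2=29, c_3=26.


chi = sum_k (-1)^k c_k.
= (-1)^0*27 + (-1)^1*10 + (-1)^2*29 + (-1)^3*26
= (27) + (-10) + (29) + (-26)
= 20

20


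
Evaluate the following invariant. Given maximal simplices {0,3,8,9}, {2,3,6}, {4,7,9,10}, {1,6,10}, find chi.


Enumerate all faces; f-vector: f_0=10, f_1=18, f_2=10, f_3=2.
chi = sum (-1)^k f_k = 0

0


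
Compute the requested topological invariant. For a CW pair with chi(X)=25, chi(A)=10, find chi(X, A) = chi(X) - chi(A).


Relative Euler characteristic: chi(X, A) = chi(X) - chi(A).
= 25 - (10) = 15

15


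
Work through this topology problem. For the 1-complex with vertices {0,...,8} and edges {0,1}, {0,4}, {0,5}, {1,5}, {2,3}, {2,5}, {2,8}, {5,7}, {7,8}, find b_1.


b_1 = E - V + (number of components).
E = 9, V = 9, components = 2.
b_1 = 9 - 9 + 2 = 2

2


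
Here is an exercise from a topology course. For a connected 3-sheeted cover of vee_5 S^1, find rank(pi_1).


Nielsen-Schreier: an index-n subgroup of F_r is free of rank 1 + n(r-1).
Equivalently: chi(cover) = n*chi(base); chi(vee_r S^1) = 1 - 5 = -4.
chi(E) = 3*(-4) = -12; rank = 1 - chi(E) = 1 - (-12) = 13.
rank = 1 + 3*(5-1) = 1 + 12 = 13

13


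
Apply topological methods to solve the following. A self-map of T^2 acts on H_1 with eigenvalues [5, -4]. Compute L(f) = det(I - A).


For a torus self-map: L(f) = det(I - A) where A acts on H_1.
L(f) = (1-5) * (1--4) = -4 * 5 = -20

-20


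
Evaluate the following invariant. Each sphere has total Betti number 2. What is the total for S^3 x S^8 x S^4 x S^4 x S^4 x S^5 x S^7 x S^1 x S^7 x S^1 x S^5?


Total Betti number is multiplicative under products.
Each S^d (d>=1) has total Betti number 2.
There are 11 sphere factors.
Total = 2^11 = 2048

2048


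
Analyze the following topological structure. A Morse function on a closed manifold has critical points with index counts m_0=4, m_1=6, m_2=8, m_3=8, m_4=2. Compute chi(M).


Morse theory: chi(M) = sum_k (-1)^k m_k where m_k = #(index-k critical points).
= (4) + (-6) + (8) + (-8) + (2) = 0

0


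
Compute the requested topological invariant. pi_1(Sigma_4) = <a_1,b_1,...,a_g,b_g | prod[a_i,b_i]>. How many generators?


Standard presentation: pi_1(Sigma_g) = <a_1,b_1,...,a_g,b_g | [a_1,b_1]...[a_g,b_g] = 1>.
Number of generators = 2g = 2*4 = 8

8


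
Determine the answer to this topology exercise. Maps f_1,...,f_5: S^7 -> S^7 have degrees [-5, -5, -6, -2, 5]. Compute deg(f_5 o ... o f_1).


Degree is multiplicative: deg(composition) = product of degrees.
= (-5) * (-5) * (-6) * (-2) * (5) = 1500

1500


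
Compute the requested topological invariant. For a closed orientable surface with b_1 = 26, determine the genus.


For a closed orientable surface: b_1 = 2g.
26 = 2g
g = 26 / 2 = 13

13


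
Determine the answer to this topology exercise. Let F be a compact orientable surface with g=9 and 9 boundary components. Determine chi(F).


For a compact orientable surface with genus g and b boundary components: chi = 2 - 2g - b.
chi = 2 - 2*9 - 9 = 2 - 18 - 9 = -25

-25


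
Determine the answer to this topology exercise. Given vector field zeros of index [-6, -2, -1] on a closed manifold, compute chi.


Poincare-Hopf: chi(M) = sum of indices of zeros.
chi = (-6) + (-2) + (-1) = -9

-9


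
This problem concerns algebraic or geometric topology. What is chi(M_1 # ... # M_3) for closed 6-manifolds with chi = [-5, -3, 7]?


For n-manifolds: chi(A#B) = chi(A) + chi(B) - chi(S^6).
chi(S^6) = 1 + (-1)^6 = 2.
chi(#) = (sum chi_i) - (3-1)*chi(S^6) = -1 - 2*2 = -5

-5


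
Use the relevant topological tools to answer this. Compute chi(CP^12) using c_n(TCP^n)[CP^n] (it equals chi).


For any closed oriented manifold, <e(TM),[M]> = chi(M).
chi(CP^12) = 12+1 = 13

13


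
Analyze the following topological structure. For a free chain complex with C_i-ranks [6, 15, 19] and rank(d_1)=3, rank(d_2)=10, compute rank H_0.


rank H_k = rank(ker d_k) - rank(im d_{k+1}).
rank(ker d_0) = rank(C_0) - rank(d_0) = 6 - 0 = 6.
rank(im d_{0+1}) = 3.
rank H_0 = 6 - 3 = 3

3


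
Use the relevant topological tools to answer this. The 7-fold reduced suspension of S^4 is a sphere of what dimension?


Each suspension raises dimension by 1: Sigma S^n = S^{n+1}.
Sigma^7 S^4 = S^{4+7} = S^11

11


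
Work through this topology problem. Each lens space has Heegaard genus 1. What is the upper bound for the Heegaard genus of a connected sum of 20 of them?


Heegaard genus satisfies g(A#B) <= g(A) + g(B).
Each lens space has g = 1.
Upper bound: 20 * 1 = 20

20


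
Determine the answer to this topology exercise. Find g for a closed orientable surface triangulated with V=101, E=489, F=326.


chi = V - E + F = 101 - 489 + 326 = -62
For orientable closed surface: chi = 2 - 2g, so g = (2 - chi)/2.
g = (2 - (-62)) / 2 = 64 / 2 = 32

32


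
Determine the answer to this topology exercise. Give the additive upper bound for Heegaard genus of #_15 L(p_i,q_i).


Heegaard genus satisfies g(A#B) <= g(A) + g(B).
Each lens space has g = 1.
Upper bound: 15 * 1 = 15

15


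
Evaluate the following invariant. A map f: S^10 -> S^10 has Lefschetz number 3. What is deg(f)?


L(f) = 1 + (-1)^10 deg(f) on S^10.
3 = 1 + (-1)^10 * deg(f)
(-1)^10 * deg(f) = 2
deg(f) = 2

2


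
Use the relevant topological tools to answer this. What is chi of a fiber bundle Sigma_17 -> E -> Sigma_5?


For a fiber bundle F -> E -> B (with CW structure): chi(E) = chi(B) * chi(F).
chi(Sigma_5) = -8, chi(Sigma_17) = -32.
chi(E) = (-8) * (-32) = 256

256


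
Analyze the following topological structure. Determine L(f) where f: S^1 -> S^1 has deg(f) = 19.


On S^1: L(f) = tr(f_0*) + (-1)^1 tr(f_1*) = 1 + (-1)^1 * deg(f).
L(f) = 1 + (-1)^1 * 19 = 1 + -19 = -18

-18


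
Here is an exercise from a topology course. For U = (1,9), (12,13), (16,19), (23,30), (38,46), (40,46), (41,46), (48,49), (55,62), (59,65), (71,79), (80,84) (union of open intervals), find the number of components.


Sort and merge overlapping open intervals.
Merged: (1,9), (12,13), (16,19), (23,30), (38,46), (48,49), (55,65), (71,79), (80,84).
Number of components = 9

9


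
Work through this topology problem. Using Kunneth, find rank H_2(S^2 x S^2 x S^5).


Each S^d has Poincare polynomial 1 + t^d.
The product S^2 x S^2 x S^5 has Poincare polynomial prod(1+t^d_i).
Expanding: b_0=1, b_2=2, b_4=1, b_5=1, b_7=2, b_9=1.
b_2 = 2

2


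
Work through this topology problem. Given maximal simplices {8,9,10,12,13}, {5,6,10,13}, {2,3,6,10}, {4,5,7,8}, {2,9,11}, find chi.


Enumerate all faces; f-vector: f_0=12, f_1=29, f_2=23, f_3=8, f_4=1.
chi = sum (-1)^k f_k = -1

-1


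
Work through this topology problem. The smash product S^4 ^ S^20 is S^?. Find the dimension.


S^m ^ S^n = S^{m+n}.
k = 4 + 20 = 24

24


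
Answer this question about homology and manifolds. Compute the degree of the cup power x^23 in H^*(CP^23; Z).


|x| = 2 in H^*(CP^n).
|x^23| = 23 * |x| = 23 * 2 = 46

46


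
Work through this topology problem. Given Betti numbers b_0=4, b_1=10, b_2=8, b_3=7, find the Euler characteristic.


chi = sum_k (-1)^k b_k.
= (4) + (-10) + (8) + (-7)
= -5

-5


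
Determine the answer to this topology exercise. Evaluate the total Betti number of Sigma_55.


For Sigma_55: b_0 = 1, b_1 = 2g = 110, b_2 = 1.
Total = 1 + 110 + 1 = 112

112


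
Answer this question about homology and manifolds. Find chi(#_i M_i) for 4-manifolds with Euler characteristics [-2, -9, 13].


For n-manifolds: chi(A#B) = chi(A) + chi(B) - chi(S^4).
chi(S^4) = 1 + (-1)^4 = 2.
chi(#) = (sum chi_i) - (3-1)*chi(S^4) = 2 - 2*2 = -2

-2


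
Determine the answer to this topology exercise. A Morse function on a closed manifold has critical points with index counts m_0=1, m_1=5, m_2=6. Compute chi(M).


Morse theory: chi(M) = sum_k (-1)^k m_k where m_k = #(index-k critical points).
= (1) + (-5) + (6) = 2

2


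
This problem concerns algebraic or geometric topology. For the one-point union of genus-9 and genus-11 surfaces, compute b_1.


For a wedge: H_1(A v B) = H_1(A) + H_1(B).
b_1(Sigma_9) = 18, b_1(Sigma_11) = 22.
b_1 = 18 + 22 = 40

40


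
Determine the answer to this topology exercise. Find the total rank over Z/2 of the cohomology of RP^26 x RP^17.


dim H^*(RP^n; Z/2) = n+1 (one Z/2 in each degree 0..n).
Total Betti number is multiplicative.
Total = (26+1) * (17+1) = 27 * 18 = 486

486


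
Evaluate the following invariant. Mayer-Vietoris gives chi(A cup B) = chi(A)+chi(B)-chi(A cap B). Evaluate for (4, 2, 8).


chi(A cup B) = chi(A) + chi(B) - chi(A cap B)
= 4 + (2) - (8)
= -2

-2


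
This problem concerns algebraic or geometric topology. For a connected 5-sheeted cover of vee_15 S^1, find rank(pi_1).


Nielsen-Schreier: an index-n subgroup of F_r is free of rank 1 + n(r-1).
Equivalently: chi(cover) = n*chi(base); chi(vee_r S^1) = 1 - 15 = -14.
chi(E) = 5*(-14) = -70; rank = 1 - chi(E) = 1 - (-70) = 71.
rank = 1 + 5*(15-1) = 1 + 70 = 71

71


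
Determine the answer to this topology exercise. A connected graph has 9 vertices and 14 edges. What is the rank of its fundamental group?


For a connected graph: rank(pi_1) = b_1 = E - V + 1 = 1 - chi.
chi = V - E = 9 - 14 = -5.
rank = 1 - (-5) = 14 - 9 + 1 = 6

6


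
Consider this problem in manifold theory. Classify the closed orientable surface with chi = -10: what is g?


chi = 2 - 2g for closed orientable surfaces.
-10 = 2 - 2g
2g = 2 - (-10) = 12
g = 6

6


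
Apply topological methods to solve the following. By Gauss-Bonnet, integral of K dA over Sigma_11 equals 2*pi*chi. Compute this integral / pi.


Gauss-Bonnet: integral K dA = 2*pi*chi(M).
chi(Sigma_11) = 2 - 2*11 = -20.
(integral K dA)/pi = 2*chi = 2*(-20) = -40

-40


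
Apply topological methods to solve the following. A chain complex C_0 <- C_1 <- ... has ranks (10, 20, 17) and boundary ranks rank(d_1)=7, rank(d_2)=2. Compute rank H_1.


rank H_k = rank(ker d_k) - rank(im d_{k+1}).
rank(ker d_1) = rank(C_1) - rank(d_1) = 20 - 7 = 13.
rank(im d_{1+1}) = 2.
rank H_1 = 13 - 2 = 11

11


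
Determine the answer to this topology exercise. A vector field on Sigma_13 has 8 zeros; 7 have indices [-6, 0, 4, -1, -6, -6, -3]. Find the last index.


Poincare-Hopf: sum of indices = chi(M).
chi(Sigma_13) = 2 - 2*13 = -24.
Sum of known indices = -18.
x = chi - (sum known) = -24 - (-18) = -6

-6


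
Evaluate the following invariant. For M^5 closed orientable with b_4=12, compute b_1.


Poincare duality for closed orientable n-manifolds: b_k = b_{n-k}.
Here n = 5, so b_1 = b_4 = 12

12


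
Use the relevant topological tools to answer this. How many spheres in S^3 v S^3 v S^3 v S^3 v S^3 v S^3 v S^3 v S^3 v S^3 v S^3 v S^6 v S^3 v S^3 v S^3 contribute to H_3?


For a wedge of spheres, H_k (k>0) is free on one generator per sphere of dimension k.
Spheres of dimension 3: count = 13.
b_3 = 13

13


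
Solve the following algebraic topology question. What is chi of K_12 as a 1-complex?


K_12: V = 12, E = C(12,2) = 66.
chi = V - E = 12 - 66 = -54

-54


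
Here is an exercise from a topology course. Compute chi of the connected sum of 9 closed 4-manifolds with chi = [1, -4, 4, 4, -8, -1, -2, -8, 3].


For n-manifolds: chi(A#B) = chi(A) + chi(B) - chi(S^4).
chi(S^4) = 1 + (-1)^4 = 2.
chi(#) = (sum chi_i) - (9-1)*chi(S^4) = -11 - 8*2 = -27

-27


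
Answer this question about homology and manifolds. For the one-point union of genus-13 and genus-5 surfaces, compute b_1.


For a wedge: H_1(A v B) = H_1(A) + H_1(B).
b_1(Sigma_13) = 26, b_1(Sigma_5) = 10.
b_1 = 26 + 10 = 36

36


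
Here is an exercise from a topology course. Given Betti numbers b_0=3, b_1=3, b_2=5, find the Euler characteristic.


chi = sum_k (-1)^k b_k.
= (3) + (-3) + (5)
= 5

5


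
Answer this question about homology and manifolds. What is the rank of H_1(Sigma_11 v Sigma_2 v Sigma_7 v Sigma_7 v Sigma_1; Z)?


For a wedge X v Y: reduced H_k(X v Y) = H_k(X) + H_k(Y).
Each Sigma_g contributes b_1 = 2g.
b_1 = 22 + 4 + 14 + 14 + 2 = 56

56


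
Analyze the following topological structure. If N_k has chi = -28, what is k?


chi = 2 - k for closed non-orientable surfaces with k crosscaps.
-28 = 2 - k
k = 2 - (-28) = 30

30


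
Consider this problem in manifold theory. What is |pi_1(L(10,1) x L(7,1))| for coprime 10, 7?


pi_1(X x Y) = pi_1(X) x pi_1(Y).
pi_1(L(10,1)) = Z/10, pi_1(L(7,1)) = Z/7.
|Z/10 x Z/7| = 10 * 7 = 70

70


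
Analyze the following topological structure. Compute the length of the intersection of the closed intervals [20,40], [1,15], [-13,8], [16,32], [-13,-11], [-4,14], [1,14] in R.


Intersection = [max(a_i), min(b_i)] = [20, -11].
Since 20 > -11, the intersection is empty.
Length = 0

0


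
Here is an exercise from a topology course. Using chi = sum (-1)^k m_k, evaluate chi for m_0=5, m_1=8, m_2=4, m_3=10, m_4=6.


Morse theory: chi(M) = sum_k (-1)^k m_k where m_k = #(index-k critical points).
= (5) + (-8) + (4) + (-10) + (6) = -3

-3


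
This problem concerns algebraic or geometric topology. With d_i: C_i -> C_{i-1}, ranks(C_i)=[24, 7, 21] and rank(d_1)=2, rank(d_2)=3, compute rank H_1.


rank H_k = rank(ker d_k) - rank(im d_{k+1}).
rank(ker d_1) = rank(C_1) - rank(d_1) = 7 - 2 = 5.
rank(im d_{1+1}) = 3.
rank H_1 = 5 - 3 = 2

2


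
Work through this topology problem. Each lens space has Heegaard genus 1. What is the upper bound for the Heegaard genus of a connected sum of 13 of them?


Heegaard genus satisfies g(A#B) <= g(A) + g(B).
Each lens space has g = 1.
Upper bound: 13 * 1 = 13

13


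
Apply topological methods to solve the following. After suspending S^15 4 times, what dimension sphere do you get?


Each suspension raises dimension by 1: Sigma S^n = S^{n+1}.
Sigma^4 S^15 = S^{15+4} = S^19

19


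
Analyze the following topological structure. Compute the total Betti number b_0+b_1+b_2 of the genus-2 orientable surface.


For Sigma_2: b_0 = 1, b_1 = 2g = 4, b_2 = 1.
Total = 1 + 4 + 1 = 6

6


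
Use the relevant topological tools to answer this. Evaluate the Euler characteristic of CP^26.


CP^26 has one cell in each even dimension 0, 2, ..., 2*26 (26+1 cells total).
All cells are even-dimensional, so chi = number of cells.
chi = 26 + 1 = 27

27


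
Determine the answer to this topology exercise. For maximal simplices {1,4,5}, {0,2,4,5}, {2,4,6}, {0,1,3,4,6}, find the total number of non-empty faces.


Each maximal simplex on m vertices has 2^m - 1 nonempty faces.
Take the union (dedupe shared faces).
Total distinct faces = 47

47


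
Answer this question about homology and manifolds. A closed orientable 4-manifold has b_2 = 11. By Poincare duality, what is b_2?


Poincare duality for closed orientable n-manifolds: b_k = b_{n-k}.
Here n = 4, so b_2 = b_2 = 11

11


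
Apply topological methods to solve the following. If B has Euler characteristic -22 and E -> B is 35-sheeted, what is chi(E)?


For a finite covering: chi(E) = (number of sheets) * chi(B).
chi(E) = 35 * (-22) = -770

-770


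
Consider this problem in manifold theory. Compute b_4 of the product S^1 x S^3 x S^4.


Each S^d has Poincare polynomial 1 + t^d.
The product S^1 x S^3 x S^4 has Poincare polynomial prod(1+t^d_i).
Expanding: b_0=1, b_1=1, b_3=1, b_4=2, b_5=1, b_7=1, b_8=1.
b_4 = 2

2


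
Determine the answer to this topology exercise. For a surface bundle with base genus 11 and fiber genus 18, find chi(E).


For a fiber bundle F -> E -> B (with CW structure): chi(E) = chi(B) * chi(F).
chi(Sigma_11) = -20, chi(Sigma_18) = -34.
chi(E) = (-20) * (-34) = 680

680


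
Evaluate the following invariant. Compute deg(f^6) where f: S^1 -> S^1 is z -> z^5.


deg(f) = 5. Degree is multiplicative: deg(f^6) = (deg f)^6.
deg(f^6) = (5)^6 = 15625

15625


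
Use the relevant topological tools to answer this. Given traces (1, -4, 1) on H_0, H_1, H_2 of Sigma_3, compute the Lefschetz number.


L(f) = tr(f_0*) - tr(f_1*) + tr(f_2*).
= 1 - (-4) + (1)
= 6

6


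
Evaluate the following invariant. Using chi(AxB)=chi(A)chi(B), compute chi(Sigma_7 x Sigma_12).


chi(Sigma_7) = 2 - 2*7 = -12
chi(Sigma_12) = 2 - 2*12 = -22
chi(product) = (-12) * (-22) = 264

264


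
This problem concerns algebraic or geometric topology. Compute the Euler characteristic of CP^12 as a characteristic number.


For any closed oriented manifold, <e(TM),[M]> = chi(M).
chi(CP^12) = 12+1 = 13

13


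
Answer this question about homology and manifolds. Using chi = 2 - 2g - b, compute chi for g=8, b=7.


For a compact orientable surface with genus g and b boundary components: chi = 2 - 2g - b.
chi = 2 - 2*8 - 7 = 2 - 16 - 7 = -21

-21


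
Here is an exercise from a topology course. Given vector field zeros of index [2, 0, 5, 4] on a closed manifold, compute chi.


Poincare-Hopf: chi(M) = sum of indices of zeros.
chi = (2) + (0) + (5) + (4) = 11

11


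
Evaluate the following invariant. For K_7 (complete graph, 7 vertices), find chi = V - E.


K_7: V = 7, E = C(7,2) = 21.
chi = V - E = 7 - 21 = -14

-14


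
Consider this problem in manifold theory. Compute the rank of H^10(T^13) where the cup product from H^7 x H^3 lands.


Cup product: H^p x H^q -> H^{p+q}; here p+q = 7+3 = 10.
rank H^k(T^n) = C(n,k).
C(13,10) = 286

286


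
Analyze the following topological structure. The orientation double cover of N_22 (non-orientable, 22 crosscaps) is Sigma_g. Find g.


chi(N_22) = 2 - 22 = -20.
Double cover: chi(Sigma_g) = 2 * chi(N_22) = 2*(-20) = -40.
2 - 2g = -40, so g = (2 - (-40))/2 = 42/2 = 21

21


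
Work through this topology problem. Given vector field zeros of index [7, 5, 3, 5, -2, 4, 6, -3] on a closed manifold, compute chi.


Poincare-Hopf: chi(M) = sum of indices of zeros.
chi = (7) + (5) + (3) + (5) + (-2) + (4) + (6) + (-3) = 25

25


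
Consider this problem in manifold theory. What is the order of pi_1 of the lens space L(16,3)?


pi_1(L(p,q)) = Z/pZ for any q coprime to p.
|pi_1(L(16,3))| = 16

16


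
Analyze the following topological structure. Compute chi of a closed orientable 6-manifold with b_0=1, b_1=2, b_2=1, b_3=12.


By Poincare duality b_k = b_{6-k}, so full Betti numbers: b_0=1, b_1=2, b_2=1, b_3=12, b_4=1, b_5=2, b_6=1.
chi = sum (-1)^k b_k = -12

-12


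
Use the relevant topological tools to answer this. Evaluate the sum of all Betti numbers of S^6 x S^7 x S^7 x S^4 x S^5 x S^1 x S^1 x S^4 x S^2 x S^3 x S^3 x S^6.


Total Betti number is multiplicative under products.
Each S^d (d>=1) has total Betti number 2.
There are 12 sphere factors.
Total = 2^12 = 4096

4096


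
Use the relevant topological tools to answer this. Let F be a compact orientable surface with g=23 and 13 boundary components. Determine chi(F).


For a compact orientable surface with genus g and b boundary components: chi = 2 - 2g - b.
chi = 2 - 2*23 - 13 = 2 - 46 - 13 = -57

-57
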